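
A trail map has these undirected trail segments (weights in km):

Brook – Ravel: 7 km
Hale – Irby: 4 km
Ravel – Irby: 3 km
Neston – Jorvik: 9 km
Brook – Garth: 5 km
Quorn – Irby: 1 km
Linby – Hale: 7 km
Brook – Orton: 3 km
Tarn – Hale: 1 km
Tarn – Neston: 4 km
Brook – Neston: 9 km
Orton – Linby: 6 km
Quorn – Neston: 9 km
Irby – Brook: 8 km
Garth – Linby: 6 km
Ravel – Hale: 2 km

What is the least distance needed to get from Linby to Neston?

12 km

Settle nodes by increasing distance from Linby:
Linby: 0
Garth: 6  (via Linby)
Orton: 6  (via Linby)
Hale: 7  (via Linby)
Tarn: 8  (via Hale)
Ravel: 9  (via Hale)
Brook: 9  (via Orton)
Irby: 11  (via Hale)
Neston: 12  (via Tarn)
Shortest route: Linby → Hale → Tarn → Neston = 12 km.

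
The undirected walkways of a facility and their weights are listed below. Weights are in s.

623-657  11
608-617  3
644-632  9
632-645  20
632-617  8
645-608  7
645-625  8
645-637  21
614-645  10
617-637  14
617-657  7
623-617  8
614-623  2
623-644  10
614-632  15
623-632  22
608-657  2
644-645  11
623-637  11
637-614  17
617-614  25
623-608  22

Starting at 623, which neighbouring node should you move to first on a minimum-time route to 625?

614

Compare a few routes:
623 → 614 → 645 → 625: 2+10+8 = 20
623 → 617 → 608 → 645 → 625: 8+3+7+8 = 26
623 → 657 → 608 → 645 → 625: 11+2+7+8 = 28
Cheapest is 623 → 614 → 645 → 625 at 20 s.
So from 623 the first move is to 614.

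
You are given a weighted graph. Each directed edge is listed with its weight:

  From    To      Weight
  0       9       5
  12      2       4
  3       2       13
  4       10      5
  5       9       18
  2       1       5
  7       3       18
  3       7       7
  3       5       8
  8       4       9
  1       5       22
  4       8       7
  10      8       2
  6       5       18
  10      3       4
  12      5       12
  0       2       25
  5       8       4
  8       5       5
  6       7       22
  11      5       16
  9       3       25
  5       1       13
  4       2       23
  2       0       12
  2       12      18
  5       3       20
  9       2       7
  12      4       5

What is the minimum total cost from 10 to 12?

35

Enumerating some paths:
10 → 3 → 2 → 12: 4+13+18 = 35
10 → 8 → 5 → 9 → 2 → 12: 2+5+18+7+18 = 50
The minimum is 35 via 10 → 3 → 2 → 12.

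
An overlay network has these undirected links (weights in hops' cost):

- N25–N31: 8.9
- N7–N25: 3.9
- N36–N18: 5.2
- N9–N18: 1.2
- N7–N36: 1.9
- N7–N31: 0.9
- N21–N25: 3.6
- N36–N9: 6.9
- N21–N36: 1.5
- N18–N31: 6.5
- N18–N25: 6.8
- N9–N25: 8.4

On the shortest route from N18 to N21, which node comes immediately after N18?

Candidate routes:
N18 - N31 - N7 - N36 - N21: 6.5+0.9+1.9+1.5 = 10.8
N18 - N9 - N36 - N21: 1.2+6.9+1.5 = 9.6
N18 - N25 - N21: 6.8+3.6 = 10.4
N18 - N36 - N21: 5.2+1.5 = 6.7
Cheapest is N18 - N36 - N21 at 6.7 hops' cost.
So from N18 the first move is to N36.

N36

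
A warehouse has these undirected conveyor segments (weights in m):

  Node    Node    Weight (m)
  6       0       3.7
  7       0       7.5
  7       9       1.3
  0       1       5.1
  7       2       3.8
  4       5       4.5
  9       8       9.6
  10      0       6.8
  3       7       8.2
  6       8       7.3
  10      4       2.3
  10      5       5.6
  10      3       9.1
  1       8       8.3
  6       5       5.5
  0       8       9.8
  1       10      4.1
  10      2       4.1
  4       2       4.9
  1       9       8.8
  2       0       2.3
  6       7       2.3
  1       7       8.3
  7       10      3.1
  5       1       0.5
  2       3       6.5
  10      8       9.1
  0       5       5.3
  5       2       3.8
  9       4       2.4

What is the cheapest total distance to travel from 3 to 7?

Shortest distances from 3:
3: 0
2: 6.5  (via 3)
7: 8.2  (via 3)
Shortest route: 3 → 7 = 8.2 m.

8.2 m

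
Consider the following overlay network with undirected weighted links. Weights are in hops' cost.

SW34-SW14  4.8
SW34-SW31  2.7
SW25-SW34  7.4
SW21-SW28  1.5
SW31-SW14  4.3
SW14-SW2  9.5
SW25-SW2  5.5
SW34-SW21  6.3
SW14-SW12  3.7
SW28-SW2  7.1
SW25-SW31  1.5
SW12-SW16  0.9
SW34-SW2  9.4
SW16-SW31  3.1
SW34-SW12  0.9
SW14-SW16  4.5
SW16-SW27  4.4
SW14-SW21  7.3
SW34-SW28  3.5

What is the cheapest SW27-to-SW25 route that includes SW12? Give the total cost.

Shortest SW27→SW12: SW27–SW16–SW12 = 5.3
Best SW12 to SW25: SW12–SW34–SW31–SW25 costing 5.1
Total via SW12: 5.3 + 5.1 = 10.4 hops' cost.

10.4 hops' cost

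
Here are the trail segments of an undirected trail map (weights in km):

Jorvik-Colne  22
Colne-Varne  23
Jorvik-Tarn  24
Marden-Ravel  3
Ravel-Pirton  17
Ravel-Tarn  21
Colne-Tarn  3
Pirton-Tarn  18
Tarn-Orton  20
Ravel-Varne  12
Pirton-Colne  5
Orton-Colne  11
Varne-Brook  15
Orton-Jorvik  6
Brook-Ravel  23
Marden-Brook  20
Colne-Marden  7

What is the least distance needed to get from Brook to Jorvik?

44 km

Enumerating some paths:
Brook - Marden - Colne - Orton - Jorvik: 20+7+11+6 = 44
Brook - Marden - Colne - Jorvik: 20+7+22 = 49
Brook - Varne - Ravel - Marden - Colne - Orton - Jorvik: 15+12+3+7+11+6 = 54
Brook - Ravel - Marden - Colne - Orton - Jorvik: 23+3+7+11+6 = 50
The minimum is 44 km via Brook - Marden - Colne - Orton - Jorvik.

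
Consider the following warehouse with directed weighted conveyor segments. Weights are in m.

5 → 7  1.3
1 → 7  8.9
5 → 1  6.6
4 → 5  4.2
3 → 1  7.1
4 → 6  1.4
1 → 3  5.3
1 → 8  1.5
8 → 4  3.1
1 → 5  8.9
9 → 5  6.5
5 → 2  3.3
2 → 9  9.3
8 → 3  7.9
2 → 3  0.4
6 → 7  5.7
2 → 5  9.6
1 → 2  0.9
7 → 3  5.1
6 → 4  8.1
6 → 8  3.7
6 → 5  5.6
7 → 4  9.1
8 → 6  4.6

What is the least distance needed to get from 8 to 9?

Shortest distances from 8:
8: 0
4: 3.1  (via 8)
6: 4.5  (via 4)
5: 7.3  (via 4)
3: 7.9  (via 8)
7: 8.6  (via 5)
2: 10.6  (via 5)
1: 13.9  (via 5)
9: 19.9  (via 2)
Shortest route: 8 → 4 → 5 → 2 → 9 = 19.9 m.

19.9 m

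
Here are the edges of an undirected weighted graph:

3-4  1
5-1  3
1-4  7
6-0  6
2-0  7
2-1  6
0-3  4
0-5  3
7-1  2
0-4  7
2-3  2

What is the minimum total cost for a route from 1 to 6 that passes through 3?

Best 1 to 3: 1–2–3 costing 8
Best 3 to 6: 3–0–6 costing 10
Total via 3: 8 + 10 = 18.

18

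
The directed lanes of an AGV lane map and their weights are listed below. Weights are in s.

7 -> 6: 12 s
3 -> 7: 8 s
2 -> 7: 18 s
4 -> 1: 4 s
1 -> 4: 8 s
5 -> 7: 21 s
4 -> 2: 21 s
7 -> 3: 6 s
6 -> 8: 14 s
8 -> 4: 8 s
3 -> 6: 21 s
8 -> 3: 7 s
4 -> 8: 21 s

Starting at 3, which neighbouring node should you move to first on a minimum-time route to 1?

Candidate routes:
3 - 6 - 8 - 4 - 1: 21+14+8+4 = 47
3 - 7 - 6 - 8 - 4 - 1: 8+12+14+8+4 = 46
The minimum is 46 s via 3 - 7 - 6 - 8 - 4 - 1.
So from 3 the first move is to 7.

7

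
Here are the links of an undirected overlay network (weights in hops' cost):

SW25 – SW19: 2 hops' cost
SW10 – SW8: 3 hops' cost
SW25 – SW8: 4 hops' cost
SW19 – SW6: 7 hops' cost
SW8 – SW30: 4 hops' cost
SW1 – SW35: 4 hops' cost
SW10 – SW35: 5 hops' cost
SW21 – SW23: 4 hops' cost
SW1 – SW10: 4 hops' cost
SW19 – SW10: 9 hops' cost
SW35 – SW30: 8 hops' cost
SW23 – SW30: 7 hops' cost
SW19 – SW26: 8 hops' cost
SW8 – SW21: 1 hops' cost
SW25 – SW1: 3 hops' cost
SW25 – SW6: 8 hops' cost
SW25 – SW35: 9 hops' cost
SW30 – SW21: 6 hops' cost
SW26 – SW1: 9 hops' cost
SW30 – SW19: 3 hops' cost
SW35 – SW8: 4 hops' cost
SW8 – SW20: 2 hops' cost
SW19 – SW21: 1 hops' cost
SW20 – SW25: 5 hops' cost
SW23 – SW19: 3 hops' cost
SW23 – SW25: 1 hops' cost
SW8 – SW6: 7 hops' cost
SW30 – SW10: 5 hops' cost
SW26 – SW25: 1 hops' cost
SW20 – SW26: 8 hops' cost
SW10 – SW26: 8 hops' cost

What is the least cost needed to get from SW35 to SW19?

6 hops' cost

Candidate routes:
SW35 - SW8 - SW21 - SW19: 4+1+1 = 6
SW35 - SW1 - SW25 - SW19: 4+3+2 = 9
Cheapest is SW35 - SW8 - SW21 - SW19 at 6 hops' cost.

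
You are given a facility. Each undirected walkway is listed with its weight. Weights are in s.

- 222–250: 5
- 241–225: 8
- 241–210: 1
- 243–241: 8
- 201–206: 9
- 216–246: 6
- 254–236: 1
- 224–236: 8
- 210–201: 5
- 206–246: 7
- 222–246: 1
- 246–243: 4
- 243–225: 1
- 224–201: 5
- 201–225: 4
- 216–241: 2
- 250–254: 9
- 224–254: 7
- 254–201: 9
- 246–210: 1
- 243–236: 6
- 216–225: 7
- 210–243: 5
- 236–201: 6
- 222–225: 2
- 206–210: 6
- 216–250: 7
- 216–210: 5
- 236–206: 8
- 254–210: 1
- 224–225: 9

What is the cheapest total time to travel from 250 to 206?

Running Dijkstra from 250:
250: 0
222: 5  (via 250)
246: 6  (via 222)
210: 7  (via 246)
216: 7  (via 250)
225: 7  (via 222)
243: 8  (via 225)
241: 8  (via 210)
254: 8  (via 210)
236: 9  (via 254)
201: 11  (via 225)
206: 13  (via 246)
Shortest route: 250 → 222 → 246 → 206 = 13 s.

13 s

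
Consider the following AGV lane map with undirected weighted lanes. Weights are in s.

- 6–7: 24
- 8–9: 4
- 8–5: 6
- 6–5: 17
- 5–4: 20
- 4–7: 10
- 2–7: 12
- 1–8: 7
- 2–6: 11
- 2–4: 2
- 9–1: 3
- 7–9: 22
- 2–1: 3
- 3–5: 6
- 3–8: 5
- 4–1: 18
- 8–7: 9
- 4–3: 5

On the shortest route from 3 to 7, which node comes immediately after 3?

Enumerating some paths:
3 → 4 → 7: 5+10 = 15
3 → 4 → 2 → 7: 5+2+12 = 19
3 → 8 → 7: 5+9 = 14
Cheapest is 3 → 8 → 7 at 14 s.
So from 3 the first move is to 8.

8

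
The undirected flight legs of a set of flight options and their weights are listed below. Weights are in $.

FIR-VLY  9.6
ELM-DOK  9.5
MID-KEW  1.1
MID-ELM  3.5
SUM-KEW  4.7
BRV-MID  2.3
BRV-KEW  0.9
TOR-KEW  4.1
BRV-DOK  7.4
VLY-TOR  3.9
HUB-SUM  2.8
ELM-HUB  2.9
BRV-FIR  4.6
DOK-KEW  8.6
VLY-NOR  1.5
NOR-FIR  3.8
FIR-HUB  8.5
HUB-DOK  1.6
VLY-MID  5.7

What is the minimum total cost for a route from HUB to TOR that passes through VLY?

Shortest HUB→VLY: HUB–ELM–MID–VLY = 12.1
Best VLY to TOR: VLY–TOR costing 3.9
Total via VLY: 12.1 + 3.9 = $16.

$16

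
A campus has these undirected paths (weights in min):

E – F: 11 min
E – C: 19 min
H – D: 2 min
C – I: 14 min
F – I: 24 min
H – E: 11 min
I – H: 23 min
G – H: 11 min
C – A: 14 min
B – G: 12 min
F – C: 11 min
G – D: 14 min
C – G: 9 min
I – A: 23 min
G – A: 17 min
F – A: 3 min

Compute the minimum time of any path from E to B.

34 min

Running Dijkstra from E:
E: 0
F: 11  (via E)
H: 11  (via E)
D: 13  (via H)
A: 14  (via F)
C: 19  (via E)
G: 22  (via H)
I: 33  (via C)
B: 34  (via G)
Shortest route: E–H–G–B = 34 min.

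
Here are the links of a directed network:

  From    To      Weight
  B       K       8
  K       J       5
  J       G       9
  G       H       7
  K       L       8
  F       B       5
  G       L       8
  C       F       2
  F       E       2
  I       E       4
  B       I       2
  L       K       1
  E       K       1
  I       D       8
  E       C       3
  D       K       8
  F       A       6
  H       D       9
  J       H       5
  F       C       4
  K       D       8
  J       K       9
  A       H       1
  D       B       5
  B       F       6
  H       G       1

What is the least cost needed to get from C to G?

Candidate routes:
C–F–A–H–G: 2+6+1+1 = 10
C–F–E–K–J–H–G: 2+2+1+5+5+1 = 16
C–F–E–K–J–G: 2+2+1+5+9 = 19
C–F–B–I–E–K–J–H–G: 2+5+2+4+1+5+5+1 = 25
The minimum is 10 via C–F–A–H–G.

10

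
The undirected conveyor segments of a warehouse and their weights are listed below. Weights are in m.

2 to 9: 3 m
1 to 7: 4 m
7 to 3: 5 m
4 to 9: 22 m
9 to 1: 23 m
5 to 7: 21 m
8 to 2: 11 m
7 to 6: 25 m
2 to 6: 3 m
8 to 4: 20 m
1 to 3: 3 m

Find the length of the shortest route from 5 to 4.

Settle nodes by increasing distance from 5:
5: 0
7: 21  (via 5)
1: 25  (via 7)
3: 26  (via 7)
6: 46  (via 7)
9: 48  (via 1)
2: 49  (via 6)
8: 60  (via 2)
4: 70  (via 9)
Shortest route: 5–7–1–9–4 = 70 m.

70 m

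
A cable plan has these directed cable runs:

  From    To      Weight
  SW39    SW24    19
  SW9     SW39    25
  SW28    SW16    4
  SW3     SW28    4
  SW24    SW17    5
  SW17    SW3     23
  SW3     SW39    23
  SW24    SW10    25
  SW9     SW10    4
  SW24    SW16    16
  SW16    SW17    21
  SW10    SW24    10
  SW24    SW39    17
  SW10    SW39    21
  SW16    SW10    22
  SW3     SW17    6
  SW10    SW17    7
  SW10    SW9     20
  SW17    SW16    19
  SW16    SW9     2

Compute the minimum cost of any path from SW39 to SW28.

Candidate routes:
SW39–SW24–SW16–SW9–SW10–SW17–SW3–SW28: 19+16+2+4+7+23+4 = 75
SW39–SW24–SW17–SW3–SW28: 19+5+23+4 = 51
The minimum is 51 via SW39–SW24–SW17–SW3–SW28.

51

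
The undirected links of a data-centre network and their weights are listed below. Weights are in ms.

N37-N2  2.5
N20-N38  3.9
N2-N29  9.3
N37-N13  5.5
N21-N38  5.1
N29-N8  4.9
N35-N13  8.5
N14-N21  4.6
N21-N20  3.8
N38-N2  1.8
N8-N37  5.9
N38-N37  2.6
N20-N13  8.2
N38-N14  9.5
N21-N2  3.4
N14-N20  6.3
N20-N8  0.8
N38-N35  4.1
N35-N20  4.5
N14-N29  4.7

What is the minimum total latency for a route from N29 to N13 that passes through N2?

17.3 ms

Best N29 to N2: N29–N2 costing 9.3
Best N2 to N13: N2–N37–N13 costing 8
Total via N2: 9.3 + 8 = 17.3 ms.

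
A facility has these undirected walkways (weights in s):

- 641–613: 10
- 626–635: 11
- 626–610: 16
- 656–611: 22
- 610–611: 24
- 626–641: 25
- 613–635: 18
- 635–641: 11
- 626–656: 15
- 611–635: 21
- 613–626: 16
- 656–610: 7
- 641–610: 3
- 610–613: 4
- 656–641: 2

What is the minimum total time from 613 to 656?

9 s

Candidate routes:
613 → 610 → 641 → 656: 4+3+2 = 9
613 → 610 → 656: 4+7 = 11
The minimum is 9 s via 613 → 610 → 641 → 656.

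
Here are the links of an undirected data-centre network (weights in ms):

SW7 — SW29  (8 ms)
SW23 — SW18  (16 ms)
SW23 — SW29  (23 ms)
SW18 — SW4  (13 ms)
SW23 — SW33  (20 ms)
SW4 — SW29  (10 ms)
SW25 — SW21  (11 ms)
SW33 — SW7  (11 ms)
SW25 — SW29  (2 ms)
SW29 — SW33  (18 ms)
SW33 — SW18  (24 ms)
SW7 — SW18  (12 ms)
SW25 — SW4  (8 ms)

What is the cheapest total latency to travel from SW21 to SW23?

36 ms

Enumerating some paths:
SW21–SW25–SW29–SW7–SW18–SW23: 11+2+8+12+16 = 49
SW21–SW25–SW4–SW18–SW23: 11+8+13+16 = 48
SW21–SW25–SW29–SW23: 11+2+23 = 36
SW21–SW25–SW29–SW33–SW23: 11+2+18+20 = 51
The minimum is 36 ms via SW21–SW25–SW29–SW23.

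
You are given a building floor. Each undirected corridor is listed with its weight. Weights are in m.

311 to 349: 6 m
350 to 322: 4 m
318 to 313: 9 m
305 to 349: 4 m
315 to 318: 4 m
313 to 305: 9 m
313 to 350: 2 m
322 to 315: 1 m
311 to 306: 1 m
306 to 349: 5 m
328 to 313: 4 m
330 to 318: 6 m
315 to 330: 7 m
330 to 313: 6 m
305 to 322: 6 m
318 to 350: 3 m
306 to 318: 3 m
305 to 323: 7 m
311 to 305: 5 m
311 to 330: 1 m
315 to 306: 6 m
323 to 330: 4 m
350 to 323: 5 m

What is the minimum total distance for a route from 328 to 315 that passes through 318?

Best 328 to 318: 328 → 313 → 350 → 318 costing 9
Shortest 318→315: 318 → 315 = 4
Total via 318: 9 + 4 = 13 m.

13 m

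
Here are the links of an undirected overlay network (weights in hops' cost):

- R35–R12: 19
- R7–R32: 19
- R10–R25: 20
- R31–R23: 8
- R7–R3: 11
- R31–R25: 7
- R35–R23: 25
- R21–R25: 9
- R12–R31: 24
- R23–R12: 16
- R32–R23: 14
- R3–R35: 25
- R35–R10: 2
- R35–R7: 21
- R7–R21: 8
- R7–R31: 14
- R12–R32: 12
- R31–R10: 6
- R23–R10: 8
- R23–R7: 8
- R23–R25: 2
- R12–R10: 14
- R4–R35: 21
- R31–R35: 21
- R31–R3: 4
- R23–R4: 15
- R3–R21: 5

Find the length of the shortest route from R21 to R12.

Compare a few routes:
R21 - R7 - R23 - R12: 8+8+16 = 32
R21 - R25 - R23 - R12: 9+2+16 = 27
R21 - R3 - R31 - R10 - R12: 5+4+6+14 = 29
The minimum is 27 hops' cost via R21 - R25 - R23 - R12.

27 hops' cost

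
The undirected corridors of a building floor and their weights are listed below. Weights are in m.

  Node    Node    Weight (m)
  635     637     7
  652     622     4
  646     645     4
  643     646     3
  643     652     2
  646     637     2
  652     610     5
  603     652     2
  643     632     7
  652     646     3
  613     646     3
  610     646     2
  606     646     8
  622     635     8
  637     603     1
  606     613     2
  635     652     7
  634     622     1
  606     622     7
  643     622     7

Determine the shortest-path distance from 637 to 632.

12 m

Shortest distances from 637:
637: 0
603: 1  (via 637)
646: 2  (via 637)
652: 3  (via 603)
610: 4  (via 646)
643: 5  (via 646)
613: 5  (via 646)
645: 6  (via 646)
635: 7  (via 637)
606: 7  (via 613)
622: 7  (via 652)
634: 8  (via 622)
632: 12  (via 643)
Shortest route: 637–646–643–632 = 12 m.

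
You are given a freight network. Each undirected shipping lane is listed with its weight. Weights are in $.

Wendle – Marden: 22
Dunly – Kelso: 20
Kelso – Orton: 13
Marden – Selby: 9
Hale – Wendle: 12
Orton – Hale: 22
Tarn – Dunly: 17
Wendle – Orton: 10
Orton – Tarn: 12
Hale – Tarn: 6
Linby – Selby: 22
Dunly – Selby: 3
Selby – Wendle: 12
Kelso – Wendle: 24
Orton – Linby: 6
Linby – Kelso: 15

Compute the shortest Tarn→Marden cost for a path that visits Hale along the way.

$39

Shortest Tarn→Hale: Tarn–Hale = 6
Best Hale to Marden: Hale–Wendle–Selby–Marden costing 33
Total via Hale: 6 + 33 = $39.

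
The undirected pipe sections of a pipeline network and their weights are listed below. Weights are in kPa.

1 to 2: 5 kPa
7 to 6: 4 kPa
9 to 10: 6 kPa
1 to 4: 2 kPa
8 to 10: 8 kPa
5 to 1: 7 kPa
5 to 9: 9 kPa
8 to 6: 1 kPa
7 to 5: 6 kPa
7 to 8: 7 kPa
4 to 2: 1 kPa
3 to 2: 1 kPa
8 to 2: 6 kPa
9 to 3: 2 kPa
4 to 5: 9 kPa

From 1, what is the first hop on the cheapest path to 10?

4

Enumerating some paths:
1 - 4 - 2 - 8 - 10: 2+1+6+8 = 17
1 - 4 - 2 - 3 - 9 - 10: 2+1+1+2+6 = 12
1 - 2 - 3 - 9 - 10: 5+1+2+6 = 14
The minimum is 12 kPa via 1 - 4 - 2 - 3 - 9 - 10.
So from 1 the first move is to 4.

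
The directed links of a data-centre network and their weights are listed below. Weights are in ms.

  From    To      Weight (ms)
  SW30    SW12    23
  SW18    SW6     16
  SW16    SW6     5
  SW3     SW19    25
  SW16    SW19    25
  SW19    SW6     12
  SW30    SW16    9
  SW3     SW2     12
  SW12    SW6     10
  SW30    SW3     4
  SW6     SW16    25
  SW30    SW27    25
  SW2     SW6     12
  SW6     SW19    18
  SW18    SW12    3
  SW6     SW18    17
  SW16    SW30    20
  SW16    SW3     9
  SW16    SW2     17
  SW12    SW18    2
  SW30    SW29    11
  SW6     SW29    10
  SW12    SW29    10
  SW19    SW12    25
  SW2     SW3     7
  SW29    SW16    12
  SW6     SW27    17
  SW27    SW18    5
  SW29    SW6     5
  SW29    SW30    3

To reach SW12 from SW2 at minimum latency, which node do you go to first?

SW6

Candidate routes:
SW2 - SW6 - SW19 - SW12: 12+18+25 = 55
SW2 - SW6 - SW29 - SW30 - SW12: 12+10+3+23 = 48
SW2 - SW6 - SW27 - SW18 - SW12: 12+17+5+3 = 37
SW2 - SW6 - SW18 - SW12: 12+17+3 = 32
Cheapest is SW2 - SW6 - SW18 - SW12 at 32 ms.
So from SW2 the first move is to SW6.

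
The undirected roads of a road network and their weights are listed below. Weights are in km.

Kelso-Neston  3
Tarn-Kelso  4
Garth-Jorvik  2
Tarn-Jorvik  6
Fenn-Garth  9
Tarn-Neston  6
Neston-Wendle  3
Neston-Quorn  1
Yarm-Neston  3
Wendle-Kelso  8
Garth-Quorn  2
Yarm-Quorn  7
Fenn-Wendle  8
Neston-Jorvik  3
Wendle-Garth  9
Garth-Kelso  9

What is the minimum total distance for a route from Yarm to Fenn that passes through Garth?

Best Yarm to Garth: Yarm–Neston–Quorn–Garth costing 6
Best Garth to Fenn: Garth–Fenn costing 9
Total via Garth: 6 + 9 = 15 km.

15 km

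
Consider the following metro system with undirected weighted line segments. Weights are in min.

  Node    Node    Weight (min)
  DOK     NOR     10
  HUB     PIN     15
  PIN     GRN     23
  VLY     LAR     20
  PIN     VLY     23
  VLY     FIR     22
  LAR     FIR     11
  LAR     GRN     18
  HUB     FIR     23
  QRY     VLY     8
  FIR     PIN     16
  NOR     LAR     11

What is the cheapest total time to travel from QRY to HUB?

Candidate routes:
QRY → VLY → PIN → HUB: 8+23+15 = 46
QRY → VLY → FIR → HUB: 8+22+23 = 53
The minimum is 46 min via QRY → VLY → PIN → HUB.

46 min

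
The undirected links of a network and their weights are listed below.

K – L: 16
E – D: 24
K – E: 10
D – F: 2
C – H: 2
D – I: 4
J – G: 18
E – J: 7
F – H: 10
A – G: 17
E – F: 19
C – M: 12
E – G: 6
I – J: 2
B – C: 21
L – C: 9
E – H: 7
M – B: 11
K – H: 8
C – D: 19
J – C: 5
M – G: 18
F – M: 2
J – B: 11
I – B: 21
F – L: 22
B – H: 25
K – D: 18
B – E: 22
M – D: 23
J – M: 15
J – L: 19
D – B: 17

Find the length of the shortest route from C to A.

32

Candidate routes:
C–J–G–A: 5+18+17 = 40
C–H–E–G–A: 2+7+6+17 = 32
C–J–E–G–A: 5+7+6+17 = 35
Cheapest is C–H–E–G–A at 32.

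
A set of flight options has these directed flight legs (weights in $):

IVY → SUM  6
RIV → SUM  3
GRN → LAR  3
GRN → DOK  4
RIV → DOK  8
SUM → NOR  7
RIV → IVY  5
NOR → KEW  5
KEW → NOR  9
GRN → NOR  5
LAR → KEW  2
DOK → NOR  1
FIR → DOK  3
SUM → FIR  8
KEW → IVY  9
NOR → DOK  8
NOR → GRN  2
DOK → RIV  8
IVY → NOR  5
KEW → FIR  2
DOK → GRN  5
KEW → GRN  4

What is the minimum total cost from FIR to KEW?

Compare a few routes:
FIR–DOK–NOR–KEW: 3+1+5 = 9
FIR–DOK–NOR–GRN–LAR–KEW: 3+1+2+3+2 = 11
Cheapest is FIR–DOK–NOR–KEW at $9.

$9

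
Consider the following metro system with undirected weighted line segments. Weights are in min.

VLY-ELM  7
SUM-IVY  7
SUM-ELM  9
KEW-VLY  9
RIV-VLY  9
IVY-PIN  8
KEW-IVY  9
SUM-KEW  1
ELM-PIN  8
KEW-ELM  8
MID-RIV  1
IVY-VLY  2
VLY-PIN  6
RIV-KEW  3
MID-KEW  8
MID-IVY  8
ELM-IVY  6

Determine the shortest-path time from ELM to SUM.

9 min

Settle nodes by increasing distance from ELM:
ELM: 0
IVY: 6  (via ELM)
VLY: 7  (via ELM)
KEW: 8  (via ELM)
PIN: 8  (via ELM)
SUM: 9  (via ELM)
Shortest route: ELM–SUM = 9 min.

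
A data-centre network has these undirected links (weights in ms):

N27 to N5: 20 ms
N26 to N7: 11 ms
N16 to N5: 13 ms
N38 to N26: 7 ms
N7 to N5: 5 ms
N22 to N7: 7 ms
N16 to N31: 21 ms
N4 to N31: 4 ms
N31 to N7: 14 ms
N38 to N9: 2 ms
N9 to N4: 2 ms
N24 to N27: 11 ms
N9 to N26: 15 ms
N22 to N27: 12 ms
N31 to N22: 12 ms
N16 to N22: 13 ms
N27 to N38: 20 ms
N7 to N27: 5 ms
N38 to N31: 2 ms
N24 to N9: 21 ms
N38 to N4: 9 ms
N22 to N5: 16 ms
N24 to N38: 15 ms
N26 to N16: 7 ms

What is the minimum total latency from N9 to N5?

Running Dijkstra from N9:
N9: 0
N38: 2  (via N9)
N4: 2  (via N9)
N31: 4  (via N38)
N26: 9  (via N38)
N16: 16  (via N26)
N22: 16  (via N31)
N24: 17  (via N38)
N7: 18  (via N31)
N27: 22  (via N38)
N5: 23  (via N7)
Shortest route: N9–N38–N31–N7–N5 = 23 ms.

23 ms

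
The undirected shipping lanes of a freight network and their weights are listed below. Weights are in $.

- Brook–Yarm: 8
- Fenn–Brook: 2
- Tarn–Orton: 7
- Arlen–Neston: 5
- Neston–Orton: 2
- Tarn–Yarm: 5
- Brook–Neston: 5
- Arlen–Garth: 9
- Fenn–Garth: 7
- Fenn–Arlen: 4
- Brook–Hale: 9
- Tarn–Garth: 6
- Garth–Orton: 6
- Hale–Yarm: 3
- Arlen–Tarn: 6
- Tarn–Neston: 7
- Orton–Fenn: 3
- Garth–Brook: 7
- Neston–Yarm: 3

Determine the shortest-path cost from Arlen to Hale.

Settle nodes by increasing distance from Arlen:
Arlen: 0
Fenn: 4  (via Arlen)
Neston: 5  (via Arlen)
Tarn: 6  (via Arlen)
Brook: 6  (via Fenn)
Orton: 7  (via Fenn)
Yarm: 8  (via Neston)
Garth: 9  (via Arlen)
Hale: 11  (via Yarm)
Shortest route: Arlen → Neston → Yarm → Hale = $11.

$11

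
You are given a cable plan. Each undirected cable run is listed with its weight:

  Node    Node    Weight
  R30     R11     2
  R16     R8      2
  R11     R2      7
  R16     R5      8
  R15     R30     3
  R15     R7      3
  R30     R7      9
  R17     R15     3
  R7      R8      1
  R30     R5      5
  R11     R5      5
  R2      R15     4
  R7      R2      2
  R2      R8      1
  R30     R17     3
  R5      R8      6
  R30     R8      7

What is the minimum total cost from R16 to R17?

9

Enumerating some paths:
R16 → R8 → R2 → R7 → R15 → R17: 2+1+2+3+3 = 11
R16 → R8 → R2 → R15 → R17: 2+1+4+3 = 10
R16 → R8 → R7 → R15 → R17: 2+1+3+3 = 9
The minimum is 9 via R16 → R8 → R7 → R15 → R17.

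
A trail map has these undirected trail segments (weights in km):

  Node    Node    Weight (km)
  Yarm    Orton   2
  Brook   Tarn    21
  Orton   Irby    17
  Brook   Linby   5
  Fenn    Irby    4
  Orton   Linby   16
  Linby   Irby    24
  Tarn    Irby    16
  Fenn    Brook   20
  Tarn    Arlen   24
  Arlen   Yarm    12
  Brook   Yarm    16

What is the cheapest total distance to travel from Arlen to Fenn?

Candidate routes:
Arlen → Yarm → Orton → Irby → Fenn: 12+2+17+4 = 35
Arlen → Tarn → Irby → Fenn: 24+16+4 = 44
Arlen → Yarm → Brook → Fenn: 12+16+20 = 48
The minimum is 35 km via Arlen → Yarm → Orton → Irby → Fenn.

35 km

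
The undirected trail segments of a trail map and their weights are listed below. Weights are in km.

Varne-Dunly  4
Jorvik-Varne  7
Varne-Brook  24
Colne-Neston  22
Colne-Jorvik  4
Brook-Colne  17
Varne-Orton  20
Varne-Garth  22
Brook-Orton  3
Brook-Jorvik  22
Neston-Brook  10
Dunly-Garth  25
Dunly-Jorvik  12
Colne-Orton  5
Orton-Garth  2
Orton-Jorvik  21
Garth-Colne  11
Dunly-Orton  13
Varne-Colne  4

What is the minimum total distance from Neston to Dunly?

26 km

Settle nodes by increasing distance from Neston:
Neston: 0
Brook: 10  (via Neston)
Orton: 13  (via Brook)
Garth: 15  (via Orton)
Colne: 18  (via Orton)
Varne: 22  (via Colne)
Jorvik: 22  (via Colne)
Dunly: 26  (via Orton)
Shortest route: Neston → Brook → Orton → Dunly = 26 km.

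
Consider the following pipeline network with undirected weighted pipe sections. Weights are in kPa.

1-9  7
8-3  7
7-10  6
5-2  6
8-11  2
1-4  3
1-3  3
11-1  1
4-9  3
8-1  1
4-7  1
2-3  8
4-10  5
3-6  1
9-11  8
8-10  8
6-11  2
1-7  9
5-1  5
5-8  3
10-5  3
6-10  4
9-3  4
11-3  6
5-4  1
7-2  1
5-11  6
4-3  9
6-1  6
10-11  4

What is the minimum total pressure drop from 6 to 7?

Enumerating some paths:
6 - 11 - 8 - 1 - 4 - 7: 2+2+1+3+1 = 9
6 - 3 - 1 - 4 - 7: 1+3+3+1 = 8
6 - 11 - 1 - 4 - 7: 2+1+3+1 = 7
Cheapest is 6 - 11 - 1 - 4 - 7 at 7 kPa.

7 kPa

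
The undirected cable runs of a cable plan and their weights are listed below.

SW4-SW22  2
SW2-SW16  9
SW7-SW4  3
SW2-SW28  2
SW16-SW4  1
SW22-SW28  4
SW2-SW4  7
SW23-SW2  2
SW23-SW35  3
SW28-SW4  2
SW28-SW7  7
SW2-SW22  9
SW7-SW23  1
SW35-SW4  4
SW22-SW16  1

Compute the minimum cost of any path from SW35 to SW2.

Running Dijkstra from SW35:
SW35: 0
SW23: 3  (via SW35)
SW7: 4  (via SW23)
SW4: 4  (via SW35)
SW16: 5  (via SW4)
SW2: 5  (via SW23)
Shortest route: SW35 → SW23 → SW2 = 5.

5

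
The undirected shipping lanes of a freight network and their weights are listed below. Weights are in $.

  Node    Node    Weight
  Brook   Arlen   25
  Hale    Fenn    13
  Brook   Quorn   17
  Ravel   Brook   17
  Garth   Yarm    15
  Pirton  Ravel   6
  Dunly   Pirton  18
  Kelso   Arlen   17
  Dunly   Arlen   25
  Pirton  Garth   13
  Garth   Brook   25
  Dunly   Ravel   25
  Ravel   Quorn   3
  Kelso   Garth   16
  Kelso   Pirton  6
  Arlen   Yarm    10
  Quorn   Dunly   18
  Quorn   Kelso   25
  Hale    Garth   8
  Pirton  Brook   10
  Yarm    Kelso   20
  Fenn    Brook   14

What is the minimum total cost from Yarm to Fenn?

Shortest distances from Yarm:
Yarm: 0
Arlen: 10  (via Yarm)
Garth: 15  (via Yarm)
Kelso: 20  (via Yarm)
Hale: 23  (via Garth)
Pirton: 26  (via Kelso)
Ravel: 32  (via Pirton)
Quorn: 35  (via Ravel)
Dunly: 35  (via Arlen)
Brook: 35  (via Arlen)
Fenn: 36  (via Hale)
Shortest route: Yarm–Garth–Hale–Fenn = $36.

$36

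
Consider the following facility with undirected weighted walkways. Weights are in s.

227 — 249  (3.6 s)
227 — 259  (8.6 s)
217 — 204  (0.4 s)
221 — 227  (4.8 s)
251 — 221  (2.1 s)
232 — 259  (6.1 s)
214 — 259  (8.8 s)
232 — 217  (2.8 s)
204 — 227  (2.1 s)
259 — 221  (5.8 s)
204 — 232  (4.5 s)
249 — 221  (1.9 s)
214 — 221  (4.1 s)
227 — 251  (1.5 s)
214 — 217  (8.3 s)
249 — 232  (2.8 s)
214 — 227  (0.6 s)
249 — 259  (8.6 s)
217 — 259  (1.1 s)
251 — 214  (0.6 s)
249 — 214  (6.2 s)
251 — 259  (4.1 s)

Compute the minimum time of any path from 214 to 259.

4.2 s

Candidate routes:
214 → 251 → 259: 0.6+4.1 = 4.7
214 → 251 → 227 → 204 → 217 → 259: 0.6+1.5+2.1+0.4+1.1 = 5.7
214 → 227 → 204 → 217 → 259: 0.6+2.1+0.4+1.1 = 4.2
The minimum is 4.2 s via 214 → 227 → 204 → 217 → 259.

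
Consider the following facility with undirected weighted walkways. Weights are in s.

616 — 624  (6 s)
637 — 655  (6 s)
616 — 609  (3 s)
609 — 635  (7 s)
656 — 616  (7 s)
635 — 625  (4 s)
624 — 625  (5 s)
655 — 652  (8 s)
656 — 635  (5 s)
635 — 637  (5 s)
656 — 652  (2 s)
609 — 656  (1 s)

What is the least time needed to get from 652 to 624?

12 s

Enumerating some paths:
652–656–609–616–624: 2+1+3+6 = 12
652–656–616–624: 2+7+6 = 15
652–656–609–635–625–624: 2+1+7+4+5 = 19
652–656–635–625–624: 2+5+4+5 = 16
Cheapest is 652–656–609–616–624 at 12 s.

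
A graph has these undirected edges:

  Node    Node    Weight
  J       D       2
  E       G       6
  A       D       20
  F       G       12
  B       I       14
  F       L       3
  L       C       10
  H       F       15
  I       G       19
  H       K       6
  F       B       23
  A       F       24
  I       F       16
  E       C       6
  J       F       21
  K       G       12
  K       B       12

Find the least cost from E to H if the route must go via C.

Shortest E→C: E → C = 6
Shortest C→H: C → L → F → H = 28
Total via C: 6 + 28 = 34.

34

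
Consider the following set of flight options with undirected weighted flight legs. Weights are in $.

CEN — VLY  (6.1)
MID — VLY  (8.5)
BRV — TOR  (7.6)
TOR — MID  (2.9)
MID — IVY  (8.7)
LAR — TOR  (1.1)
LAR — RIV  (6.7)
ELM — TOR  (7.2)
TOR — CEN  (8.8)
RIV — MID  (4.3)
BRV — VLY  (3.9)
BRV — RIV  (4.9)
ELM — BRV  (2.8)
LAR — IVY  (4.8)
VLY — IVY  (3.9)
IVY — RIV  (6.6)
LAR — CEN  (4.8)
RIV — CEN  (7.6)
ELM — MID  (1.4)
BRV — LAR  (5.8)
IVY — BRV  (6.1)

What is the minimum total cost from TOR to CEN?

Settle nodes by increasing distance from TOR:
TOR: 0
LAR: 1.1  (via TOR)
MID: 2.9  (via TOR)
ELM: 4.3  (via MID)
CEN: 5.9  (via LAR)
Shortest route: TOR → LAR → CEN = $5.9.

$5.9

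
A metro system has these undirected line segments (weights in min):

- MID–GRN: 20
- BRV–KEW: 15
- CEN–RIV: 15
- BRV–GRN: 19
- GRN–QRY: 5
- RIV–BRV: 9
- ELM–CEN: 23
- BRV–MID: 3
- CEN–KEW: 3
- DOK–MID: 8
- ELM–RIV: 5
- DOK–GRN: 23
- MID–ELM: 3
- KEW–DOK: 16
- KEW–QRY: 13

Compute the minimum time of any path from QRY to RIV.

Candidate routes:
QRY–GRN–MID–ELM–RIV: 5+20+3+5 = 33
QRY–GRN–BRV–RIV: 5+19+9 = 33
QRY–GRN–BRV–MID–ELM–RIV: 5+19+3+3+5 = 35
QRY–KEW–CEN–RIV: 13+3+15 = 31
The minimum is 31 min via QRY–KEW–CEN–RIV.

31 min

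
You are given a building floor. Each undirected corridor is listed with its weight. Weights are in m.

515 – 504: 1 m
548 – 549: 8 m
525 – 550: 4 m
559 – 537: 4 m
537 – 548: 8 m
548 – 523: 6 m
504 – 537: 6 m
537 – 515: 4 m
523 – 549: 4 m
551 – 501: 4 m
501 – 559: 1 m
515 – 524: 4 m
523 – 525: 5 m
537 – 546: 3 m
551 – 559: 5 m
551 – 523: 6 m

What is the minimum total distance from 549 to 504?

Candidate routes:
549–548–537–515–504: 8+8+4+1 = 21
549–548–537–504: 8+8+6 = 22
549–523–548–537–515–504: 4+6+8+4+1 = 23
Cheapest is 549–548–537–515–504 at 21 m.

21 m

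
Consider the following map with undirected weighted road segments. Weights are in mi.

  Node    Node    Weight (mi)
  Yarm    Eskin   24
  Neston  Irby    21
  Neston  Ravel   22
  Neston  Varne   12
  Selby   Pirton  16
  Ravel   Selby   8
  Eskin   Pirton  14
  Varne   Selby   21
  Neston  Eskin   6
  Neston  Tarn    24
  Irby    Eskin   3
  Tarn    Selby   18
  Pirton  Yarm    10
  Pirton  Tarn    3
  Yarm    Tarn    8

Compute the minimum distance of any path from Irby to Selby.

33 mi

Enumerating some paths:
Irby–Eskin–Pirton–Selby: 3+14+16 = 33
Irby–Eskin–Pirton–Tarn–Selby: 3+14+3+18 = 38
Cheapest is Irby–Eskin–Pirton–Selby at 33 mi.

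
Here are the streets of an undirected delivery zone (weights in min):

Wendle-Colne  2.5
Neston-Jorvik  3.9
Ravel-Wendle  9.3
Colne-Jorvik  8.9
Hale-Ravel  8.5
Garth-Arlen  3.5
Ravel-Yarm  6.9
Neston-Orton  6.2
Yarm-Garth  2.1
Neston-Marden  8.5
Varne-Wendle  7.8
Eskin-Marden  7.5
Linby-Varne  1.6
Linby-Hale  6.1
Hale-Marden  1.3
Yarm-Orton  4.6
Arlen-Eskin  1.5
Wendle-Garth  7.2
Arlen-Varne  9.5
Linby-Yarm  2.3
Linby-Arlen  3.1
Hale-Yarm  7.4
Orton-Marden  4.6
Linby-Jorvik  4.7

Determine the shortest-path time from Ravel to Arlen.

12.3 min

Running Dijkstra from Ravel:
Ravel: 0
Yarm: 6.9  (via Ravel)
Hale: 8.5  (via Ravel)
Garth: 9  (via Yarm)
Linby: 9.2  (via Yarm)
Wendle: 9.3  (via Ravel)
Marden: 9.8  (via Hale)
Varne: 10.8  (via Linby)
Orton: 11.5  (via Yarm)
Colne: 11.8  (via Wendle)
Arlen: 12.3  (via Linby)
Shortest route: Ravel → Yarm → Linby → Arlen = 12.3 min.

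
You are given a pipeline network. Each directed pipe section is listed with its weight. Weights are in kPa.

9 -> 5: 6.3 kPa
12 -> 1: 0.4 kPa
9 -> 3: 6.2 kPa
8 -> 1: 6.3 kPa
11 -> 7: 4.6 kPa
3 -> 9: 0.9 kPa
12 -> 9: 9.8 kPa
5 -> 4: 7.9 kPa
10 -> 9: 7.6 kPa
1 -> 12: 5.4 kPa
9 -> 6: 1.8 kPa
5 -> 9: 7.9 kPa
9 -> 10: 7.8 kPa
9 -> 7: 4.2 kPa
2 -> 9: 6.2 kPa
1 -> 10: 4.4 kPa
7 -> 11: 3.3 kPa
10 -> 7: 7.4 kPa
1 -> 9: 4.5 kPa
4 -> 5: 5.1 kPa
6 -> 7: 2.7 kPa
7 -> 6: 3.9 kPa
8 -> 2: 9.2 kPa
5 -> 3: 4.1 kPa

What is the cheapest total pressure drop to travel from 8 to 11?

Enumerating some paths:
8 → 1 → 10 → 7 → 11: 6.3+4.4+7.4+3.3 = 21.4
8 → 1 → 9 → 6 → 7 → 11: 6.3+4.5+1.8+2.7+3.3 = 18.6
8 → 1 → 9 → 7 → 11: 6.3+4.5+4.2+3.3 = 18.3
The minimum is 18.3 kPa via 8 → 1 → 9 → 7 → 11.

18.3 kPa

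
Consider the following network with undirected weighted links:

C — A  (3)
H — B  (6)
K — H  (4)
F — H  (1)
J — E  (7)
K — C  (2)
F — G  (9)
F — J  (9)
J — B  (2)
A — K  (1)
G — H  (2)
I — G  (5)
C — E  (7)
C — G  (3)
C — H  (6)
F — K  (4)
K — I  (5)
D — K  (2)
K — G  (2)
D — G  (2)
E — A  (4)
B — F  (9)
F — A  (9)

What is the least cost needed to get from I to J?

15

Running Dijkstra from I:
I: 0
G: 5  (via I)
K: 5  (via I)
A: 6  (via K)
C: 7  (via K)
D: 7  (via G)
H: 7  (via G)
F: 8  (via H)
E: 10  (via A)
B: 13  (via H)
J: 15  (via B)
Shortest route: I–G–H–B–J = 15.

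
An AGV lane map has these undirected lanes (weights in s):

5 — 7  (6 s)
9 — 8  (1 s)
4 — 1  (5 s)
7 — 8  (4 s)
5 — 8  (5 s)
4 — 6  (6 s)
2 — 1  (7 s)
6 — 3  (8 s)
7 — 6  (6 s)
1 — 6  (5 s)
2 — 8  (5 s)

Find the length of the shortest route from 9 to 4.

17 s

Candidate routes:
9–8–7–6–1–4: 1+4+6+5+5 = 21
9–8–2–1–4: 1+5+7+5 = 18
9–8–7–6–4: 1+4+6+6 = 17
Cheapest is 9–8–7–6–4 at 17 s.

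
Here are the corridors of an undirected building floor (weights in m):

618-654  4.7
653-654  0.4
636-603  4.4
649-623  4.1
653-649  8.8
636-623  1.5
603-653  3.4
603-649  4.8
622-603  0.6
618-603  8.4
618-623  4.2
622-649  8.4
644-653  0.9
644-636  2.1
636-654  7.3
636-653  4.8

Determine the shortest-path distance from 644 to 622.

4.9 m

Shortest distances from 644:
644: 0
653: 0.9  (via 644)
654: 1.3  (via 653)
636: 2.1  (via 644)
623: 3.6  (via 636)
603: 4.3  (via 653)
622: 4.9  (via 603)
Shortest route: 644–653–603–622 = 4.9 m.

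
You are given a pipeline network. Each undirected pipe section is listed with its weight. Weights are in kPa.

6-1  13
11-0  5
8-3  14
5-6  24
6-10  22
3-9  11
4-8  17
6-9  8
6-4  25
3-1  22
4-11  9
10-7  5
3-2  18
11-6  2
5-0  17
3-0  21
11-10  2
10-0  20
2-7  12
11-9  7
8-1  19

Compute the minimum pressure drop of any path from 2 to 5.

41 kPa

Shortest distances from 2:
2: 0
7: 12  (via 2)
10: 17  (via 7)
3: 18  (via 2)
11: 19  (via 10)
6: 21  (via 11)
0: 24  (via 11)
9: 26  (via 11)
4: 28  (via 11)
8: 32  (via 3)
1: 34  (via 6)
5: 41  (via 0)
Shortest route: 2 → 7 → 10 → 11 → 0 → 5 = 41 kPa.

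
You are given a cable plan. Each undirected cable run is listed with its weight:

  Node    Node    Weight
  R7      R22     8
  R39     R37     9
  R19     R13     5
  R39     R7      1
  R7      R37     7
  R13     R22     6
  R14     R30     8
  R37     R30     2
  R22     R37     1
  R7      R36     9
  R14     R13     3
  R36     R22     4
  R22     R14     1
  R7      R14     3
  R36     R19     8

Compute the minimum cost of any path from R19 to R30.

12

Enumerating some paths:
R19 → R13 → R14 → R22 → R37 → R30: 5+3+1+1+2 = 12
R19 → R13 → R14 → R30: 5+3+8 = 16
R19 → R13 → R22 → R37 → R30: 5+6+1+2 = 14
R19 → R36 → R22 → R37 → R30: 8+4+1+2 = 15
The minimum is 12 via R19 → R13 → R14 → R22 → R37 → R30.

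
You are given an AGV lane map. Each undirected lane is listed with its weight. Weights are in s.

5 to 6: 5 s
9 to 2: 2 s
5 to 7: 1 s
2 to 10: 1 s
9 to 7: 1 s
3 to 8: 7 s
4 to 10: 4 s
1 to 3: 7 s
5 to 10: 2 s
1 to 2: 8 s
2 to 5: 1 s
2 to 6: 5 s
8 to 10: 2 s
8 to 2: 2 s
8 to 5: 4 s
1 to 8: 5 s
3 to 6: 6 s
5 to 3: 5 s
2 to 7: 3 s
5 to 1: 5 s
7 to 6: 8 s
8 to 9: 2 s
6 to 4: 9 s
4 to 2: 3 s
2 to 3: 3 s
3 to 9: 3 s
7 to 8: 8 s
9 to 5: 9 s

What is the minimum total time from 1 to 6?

10 s

Compare a few routes:
1 - 8 - 2 - 6: 5+2+5 = 12
1 - 2 - 6: 8+5 = 13
1 - 5 - 2 - 6: 5+1+5 = 11
1 - 5 - 6: 5+5 = 10
Cheapest is 1 - 5 - 6 at 10 s.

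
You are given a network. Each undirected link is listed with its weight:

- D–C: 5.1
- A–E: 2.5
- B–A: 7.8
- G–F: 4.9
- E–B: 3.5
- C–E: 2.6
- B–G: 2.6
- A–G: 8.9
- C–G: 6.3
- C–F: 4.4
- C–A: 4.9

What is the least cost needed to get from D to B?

Shortest distances from D:
D: 0
C: 5.1  (via D)
E: 7.7  (via C)
F: 9.5  (via C)
A: 10  (via C)
B: 11.2  (via E)
Shortest route: D–C–E–B = 11.2.

11.2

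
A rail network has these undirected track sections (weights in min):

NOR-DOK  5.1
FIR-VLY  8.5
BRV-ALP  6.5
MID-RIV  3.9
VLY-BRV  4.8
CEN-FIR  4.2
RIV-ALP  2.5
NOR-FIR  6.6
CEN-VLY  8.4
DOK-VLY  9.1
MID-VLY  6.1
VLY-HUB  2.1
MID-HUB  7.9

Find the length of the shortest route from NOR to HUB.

16.3 min

Shortest distances from NOR:
NOR: 0
DOK: 5.1  (via NOR)
FIR: 6.6  (via NOR)
CEN: 10.8  (via FIR)
VLY: 14.2  (via DOK)
HUB: 16.3  (via VLY)
Shortest route: NOR → DOK → VLY → HUB = 16.3 min.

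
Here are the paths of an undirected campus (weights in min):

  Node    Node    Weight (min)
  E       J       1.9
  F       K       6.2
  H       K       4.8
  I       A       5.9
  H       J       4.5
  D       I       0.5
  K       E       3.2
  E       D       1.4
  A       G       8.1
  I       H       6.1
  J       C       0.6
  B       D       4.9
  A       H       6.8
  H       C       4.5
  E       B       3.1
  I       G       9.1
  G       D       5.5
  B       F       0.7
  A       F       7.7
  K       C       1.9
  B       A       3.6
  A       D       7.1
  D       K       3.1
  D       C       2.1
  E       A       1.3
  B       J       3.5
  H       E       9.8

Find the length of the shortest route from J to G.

8.2 min

Running Dijkstra from J:
J: 0
C: 0.6  (via J)
E: 1.9  (via J)
K: 2.5  (via C)
D: 2.7  (via C)
A: 3.2  (via E)
I: 3.2  (via D)
B: 3.5  (via J)
F: 4.2  (via B)
H: 4.5  (via J)
G: 8.2  (via D)
Shortest route: J → C → D → G = 8.2 min.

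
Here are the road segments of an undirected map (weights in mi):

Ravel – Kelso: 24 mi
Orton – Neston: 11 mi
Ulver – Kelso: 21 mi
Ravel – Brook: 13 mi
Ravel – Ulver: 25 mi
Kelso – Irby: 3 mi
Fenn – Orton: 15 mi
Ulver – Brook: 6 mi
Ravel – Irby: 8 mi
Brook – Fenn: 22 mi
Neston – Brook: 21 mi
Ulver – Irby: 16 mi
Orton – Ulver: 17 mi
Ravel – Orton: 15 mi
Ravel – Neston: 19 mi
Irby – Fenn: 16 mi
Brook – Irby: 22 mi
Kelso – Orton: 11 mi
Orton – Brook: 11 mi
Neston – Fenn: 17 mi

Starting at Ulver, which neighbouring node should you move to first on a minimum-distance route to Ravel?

Enumerating some paths:
Ulver → Brook → Ravel: 6+13 = 19
Ulver → Ravel: 25 = 25
Ulver → Irby → Ravel: 16+8 = 24
Cheapest is Ulver → Brook → Ravel at 19 mi.
So from Ulver the first move is to Brook.

Brook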